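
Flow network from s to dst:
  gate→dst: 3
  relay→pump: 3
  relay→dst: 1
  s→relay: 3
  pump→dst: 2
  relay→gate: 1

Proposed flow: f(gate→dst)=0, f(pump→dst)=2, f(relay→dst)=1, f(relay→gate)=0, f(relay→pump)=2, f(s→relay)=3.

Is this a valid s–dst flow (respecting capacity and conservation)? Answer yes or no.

Yes

Every edge has 0 ≤ f(e) ≤ cap(e).
At each intermediate node, inflow equals outflow.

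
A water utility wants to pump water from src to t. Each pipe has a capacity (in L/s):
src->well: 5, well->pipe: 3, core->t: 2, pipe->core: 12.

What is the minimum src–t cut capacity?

Max flow = 2 (via 1 augmenting path).
In the residual at optimum, the set reachable from src is {core, pipe, src, well}.
Cut edges: core->t (cap 2). Sum = 2.

2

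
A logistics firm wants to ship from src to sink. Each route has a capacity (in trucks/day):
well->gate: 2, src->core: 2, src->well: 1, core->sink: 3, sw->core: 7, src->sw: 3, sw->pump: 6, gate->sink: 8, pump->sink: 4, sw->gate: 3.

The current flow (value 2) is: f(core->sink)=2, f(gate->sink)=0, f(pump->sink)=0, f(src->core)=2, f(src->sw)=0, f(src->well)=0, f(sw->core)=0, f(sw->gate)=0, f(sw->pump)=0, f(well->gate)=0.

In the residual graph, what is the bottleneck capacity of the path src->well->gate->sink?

Residual capacities along the path: src->well: 1, well->gate: 2, gate->sink: 8.
Minimum is 1.

1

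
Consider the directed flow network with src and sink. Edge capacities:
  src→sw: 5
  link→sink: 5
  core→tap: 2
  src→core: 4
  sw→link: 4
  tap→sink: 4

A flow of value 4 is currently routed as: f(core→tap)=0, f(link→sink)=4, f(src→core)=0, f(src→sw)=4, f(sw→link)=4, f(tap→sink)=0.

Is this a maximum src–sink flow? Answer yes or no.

No

Residual path src→core→tap→sink has bottleneck 2 > 0.
Pushing 2 along it raises the flow to 6, so the given flow is not maximum.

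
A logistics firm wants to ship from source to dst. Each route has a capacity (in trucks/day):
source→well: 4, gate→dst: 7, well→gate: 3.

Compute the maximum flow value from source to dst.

3

Augment source→well→gate→dst: bottleneck 3. Total 3.
No augmenting path remains in the residual graph.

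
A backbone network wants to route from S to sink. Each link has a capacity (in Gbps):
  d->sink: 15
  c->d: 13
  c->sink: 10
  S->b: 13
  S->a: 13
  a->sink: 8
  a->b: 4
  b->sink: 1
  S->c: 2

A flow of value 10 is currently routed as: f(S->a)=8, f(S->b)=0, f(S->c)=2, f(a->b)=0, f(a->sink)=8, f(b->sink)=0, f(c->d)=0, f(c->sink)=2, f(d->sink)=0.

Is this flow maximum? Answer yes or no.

Residual path S->b->sink has bottleneck 1 > 0.
Pushing 1 along it raises the flow to 11, so the given flow is not maximum.

No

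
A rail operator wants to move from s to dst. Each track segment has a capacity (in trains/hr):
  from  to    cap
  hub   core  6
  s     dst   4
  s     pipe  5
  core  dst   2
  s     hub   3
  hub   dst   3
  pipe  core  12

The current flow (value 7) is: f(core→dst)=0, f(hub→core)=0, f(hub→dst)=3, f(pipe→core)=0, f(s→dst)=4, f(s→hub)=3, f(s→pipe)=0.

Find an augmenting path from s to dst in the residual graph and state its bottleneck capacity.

Residual along s→pipe→core→dst: s→pipe: 5, pipe→core: 12, core→dst: 2.
Bottleneck = min = 2.

s→pipe→core→dst, bottleneck 2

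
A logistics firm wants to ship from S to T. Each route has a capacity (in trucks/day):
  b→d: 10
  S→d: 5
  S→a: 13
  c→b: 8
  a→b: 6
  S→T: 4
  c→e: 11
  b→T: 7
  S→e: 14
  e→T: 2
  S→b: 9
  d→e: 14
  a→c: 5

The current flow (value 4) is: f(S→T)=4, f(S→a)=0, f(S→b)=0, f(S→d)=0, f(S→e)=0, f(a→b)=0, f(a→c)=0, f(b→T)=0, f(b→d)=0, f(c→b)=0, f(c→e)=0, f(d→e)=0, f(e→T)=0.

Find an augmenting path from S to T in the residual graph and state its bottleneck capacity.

S→b→T, bottleneck 7

Residual along S→b→T: S→b: 9, b→T: 7.
Bottleneck = min = 7.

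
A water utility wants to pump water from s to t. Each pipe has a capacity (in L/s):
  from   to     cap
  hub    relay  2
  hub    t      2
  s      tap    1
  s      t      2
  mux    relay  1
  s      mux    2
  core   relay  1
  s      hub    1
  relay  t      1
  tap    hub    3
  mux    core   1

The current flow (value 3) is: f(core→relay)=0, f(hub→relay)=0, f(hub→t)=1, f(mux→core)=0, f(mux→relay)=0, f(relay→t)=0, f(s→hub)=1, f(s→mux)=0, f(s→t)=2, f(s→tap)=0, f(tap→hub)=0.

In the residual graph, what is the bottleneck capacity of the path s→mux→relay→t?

Residual capacities along the path: s→mux: 2, mux→relay: 1, relay→t: 1.
Minimum is 1.

1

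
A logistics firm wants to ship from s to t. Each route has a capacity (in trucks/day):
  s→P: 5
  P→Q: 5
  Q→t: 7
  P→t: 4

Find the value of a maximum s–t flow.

Augment s→P→t: bottleneck 4. Total 4.
Augment s→P→Q→t: bottleneck 1. Total 5.
No augmenting path remains in the residual graph.

5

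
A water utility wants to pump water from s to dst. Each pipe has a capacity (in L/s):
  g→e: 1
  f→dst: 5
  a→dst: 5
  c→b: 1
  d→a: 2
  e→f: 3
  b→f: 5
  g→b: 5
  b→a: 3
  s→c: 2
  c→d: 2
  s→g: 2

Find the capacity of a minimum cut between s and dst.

4

Max flow = 4 (via 4 augmenting paths).
In the residual at optimum, the set reachable from s is {s}.
Cut edges: s→g (cap 2), s→c (cap 2). Sum = 4.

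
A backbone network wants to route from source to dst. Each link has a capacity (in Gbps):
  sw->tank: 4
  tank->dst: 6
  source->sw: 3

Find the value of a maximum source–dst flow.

3

Augment source->sw->tank->dst: bottleneck 3. Total 3.
No augmenting path remains in the residual graph.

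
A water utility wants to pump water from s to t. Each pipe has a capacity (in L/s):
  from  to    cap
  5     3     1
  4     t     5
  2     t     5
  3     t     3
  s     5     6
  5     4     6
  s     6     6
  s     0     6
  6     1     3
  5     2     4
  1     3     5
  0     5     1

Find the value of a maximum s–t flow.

10

Augment s->5->4->t: bottleneck 5. Total 5.
Augment s->5->3->t: bottleneck 1. Total 6.
Augment s->0->5->2->t: bottleneck 1. Total 7.
Augment s->6->1->3->t: bottleneck 2. Total 9.
Augment s->6->1->3->5->2->t: bottleneck 1. Total 10.
No augmenting path remains in the residual graph.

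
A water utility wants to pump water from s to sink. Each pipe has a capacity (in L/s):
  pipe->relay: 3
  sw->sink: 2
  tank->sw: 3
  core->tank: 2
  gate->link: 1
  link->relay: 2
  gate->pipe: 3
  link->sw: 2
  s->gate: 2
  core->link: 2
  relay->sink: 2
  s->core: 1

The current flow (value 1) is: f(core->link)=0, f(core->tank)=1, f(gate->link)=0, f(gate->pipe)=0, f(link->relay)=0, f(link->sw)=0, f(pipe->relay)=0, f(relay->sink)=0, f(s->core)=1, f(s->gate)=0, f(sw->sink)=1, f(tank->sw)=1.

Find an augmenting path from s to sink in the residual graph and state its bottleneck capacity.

s->gate->link->sw->sink, bottleneck 1

Residual along s->gate->link->sw->sink: s->gate: 2, gate->link: 1, link->sw: 2, sw->sink: 1.
Bottleneck = min = 1.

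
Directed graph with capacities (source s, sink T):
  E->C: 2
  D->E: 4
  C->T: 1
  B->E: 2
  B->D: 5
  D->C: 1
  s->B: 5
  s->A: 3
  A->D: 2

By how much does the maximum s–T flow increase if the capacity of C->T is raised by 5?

Original max flow = 1.
After raising cap(C->T), augmenting paths through that edge carry 2 more units.
New max flow = 3. Increase = 2.

2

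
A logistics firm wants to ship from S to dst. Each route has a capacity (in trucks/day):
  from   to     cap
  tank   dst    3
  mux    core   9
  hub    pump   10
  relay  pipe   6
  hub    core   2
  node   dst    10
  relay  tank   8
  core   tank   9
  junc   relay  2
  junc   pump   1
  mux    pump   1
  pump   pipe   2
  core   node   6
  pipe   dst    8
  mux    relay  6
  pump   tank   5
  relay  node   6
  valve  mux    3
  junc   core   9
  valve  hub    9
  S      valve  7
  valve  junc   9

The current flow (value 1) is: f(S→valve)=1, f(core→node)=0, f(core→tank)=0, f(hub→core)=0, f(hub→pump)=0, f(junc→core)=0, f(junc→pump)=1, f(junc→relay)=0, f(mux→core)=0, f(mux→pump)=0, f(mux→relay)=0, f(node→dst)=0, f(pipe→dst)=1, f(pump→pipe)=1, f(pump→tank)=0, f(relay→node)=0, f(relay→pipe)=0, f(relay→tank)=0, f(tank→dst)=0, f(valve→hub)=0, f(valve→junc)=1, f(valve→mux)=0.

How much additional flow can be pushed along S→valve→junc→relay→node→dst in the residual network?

2

Residual capacities along the path: S→valve: 6, valve→junc: 8, junc→relay: 2, relay→node: 6, node→dst: 10.
Minimum is 2.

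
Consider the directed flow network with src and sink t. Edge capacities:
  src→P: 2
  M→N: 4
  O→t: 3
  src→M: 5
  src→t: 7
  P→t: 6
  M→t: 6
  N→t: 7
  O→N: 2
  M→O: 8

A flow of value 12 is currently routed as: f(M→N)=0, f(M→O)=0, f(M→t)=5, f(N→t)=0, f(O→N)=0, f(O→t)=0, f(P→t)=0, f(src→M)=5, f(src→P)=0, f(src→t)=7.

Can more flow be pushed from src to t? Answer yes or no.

Yes

Residual path src→P→t has bottleneck 2 > 0.
Pushing 2 along it raises the flow to 14, so the given flow is not maximum.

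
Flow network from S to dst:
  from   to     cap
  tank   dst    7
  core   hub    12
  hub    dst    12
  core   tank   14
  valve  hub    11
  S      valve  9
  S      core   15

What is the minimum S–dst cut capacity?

19

Max flow = 19 (via 3 augmenting paths).
In the residual at optimum, the set reachable from S is {S, core, hub, tank, valve}.
Cut edges: tank→dst (cap 7), hub→dst (cap 12). Sum = 19.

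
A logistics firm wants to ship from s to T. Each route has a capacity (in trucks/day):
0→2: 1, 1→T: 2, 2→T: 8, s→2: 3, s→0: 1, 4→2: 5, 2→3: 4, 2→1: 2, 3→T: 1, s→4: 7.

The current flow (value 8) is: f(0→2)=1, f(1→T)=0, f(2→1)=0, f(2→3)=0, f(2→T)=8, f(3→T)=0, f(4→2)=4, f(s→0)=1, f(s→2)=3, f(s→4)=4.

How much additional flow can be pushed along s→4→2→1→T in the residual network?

1

Residual capacities along the path: s→4: 3, 4→2: 1, 2→1: 2, 1→T: 2.
Minimum is 1.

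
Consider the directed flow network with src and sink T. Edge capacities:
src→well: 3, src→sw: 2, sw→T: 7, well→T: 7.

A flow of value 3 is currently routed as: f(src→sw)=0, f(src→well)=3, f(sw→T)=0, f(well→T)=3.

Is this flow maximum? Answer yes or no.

Residual path src→sw→T has bottleneck 2 > 0.
Pushing 2 along it raises the flow to 5, so the given flow is not maximum.

No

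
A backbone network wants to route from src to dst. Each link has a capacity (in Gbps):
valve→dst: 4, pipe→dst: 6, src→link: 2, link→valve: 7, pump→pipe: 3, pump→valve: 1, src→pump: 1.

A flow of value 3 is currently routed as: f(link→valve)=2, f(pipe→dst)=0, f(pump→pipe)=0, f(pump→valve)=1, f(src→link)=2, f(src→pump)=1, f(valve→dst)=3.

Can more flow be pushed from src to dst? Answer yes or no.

No

Residual reachable from src: {src}; dst is not reachable.
Saturated cut: src→link, src→pump with total capacity 3 = current flow value. Flow is maximum.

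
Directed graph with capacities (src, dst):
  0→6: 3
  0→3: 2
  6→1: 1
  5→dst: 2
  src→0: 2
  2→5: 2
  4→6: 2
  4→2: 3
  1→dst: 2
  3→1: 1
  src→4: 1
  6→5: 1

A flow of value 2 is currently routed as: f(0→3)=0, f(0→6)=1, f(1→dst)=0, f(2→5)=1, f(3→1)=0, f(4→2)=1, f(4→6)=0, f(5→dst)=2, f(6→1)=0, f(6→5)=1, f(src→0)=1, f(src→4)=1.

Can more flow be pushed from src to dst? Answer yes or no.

Residual path src→0→6→1→dst has bottleneck 1 > 0.
Pushing 1 along it raises the flow to 3, so the given flow is not maximum.

Yes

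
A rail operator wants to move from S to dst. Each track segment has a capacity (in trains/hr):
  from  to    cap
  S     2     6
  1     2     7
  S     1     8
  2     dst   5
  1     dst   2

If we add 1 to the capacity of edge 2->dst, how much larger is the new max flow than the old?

Original max flow = 7.
After raising cap(2->dst), augmenting paths through that edge carry 1 more unit.
New max flow = 8. Increase = 1.

1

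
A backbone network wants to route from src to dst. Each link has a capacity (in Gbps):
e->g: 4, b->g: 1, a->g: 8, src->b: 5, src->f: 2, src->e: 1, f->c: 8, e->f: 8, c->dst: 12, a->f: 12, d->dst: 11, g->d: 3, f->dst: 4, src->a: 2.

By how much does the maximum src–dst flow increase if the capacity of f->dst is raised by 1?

0

Original max flow = 6.
Edge f->dst does not cross the min cut (source side {b, src}), so extra capacity there cannot help.
New max flow = 6. Increase = 0.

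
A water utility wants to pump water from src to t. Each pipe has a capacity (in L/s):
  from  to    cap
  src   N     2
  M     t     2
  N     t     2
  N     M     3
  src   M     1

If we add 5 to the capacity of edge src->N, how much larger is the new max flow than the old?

1

Original max flow = 3.
After raising cap(src->N), augmenting paths through that edge carry 1 more unit.
New max flow = 4. Increase = 1.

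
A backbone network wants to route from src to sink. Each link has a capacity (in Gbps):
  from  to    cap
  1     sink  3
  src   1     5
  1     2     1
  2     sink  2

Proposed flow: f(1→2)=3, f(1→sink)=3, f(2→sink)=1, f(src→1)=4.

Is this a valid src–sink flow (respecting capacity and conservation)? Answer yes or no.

Capacity violated on 1→2: flow 3 > capacity 1.

No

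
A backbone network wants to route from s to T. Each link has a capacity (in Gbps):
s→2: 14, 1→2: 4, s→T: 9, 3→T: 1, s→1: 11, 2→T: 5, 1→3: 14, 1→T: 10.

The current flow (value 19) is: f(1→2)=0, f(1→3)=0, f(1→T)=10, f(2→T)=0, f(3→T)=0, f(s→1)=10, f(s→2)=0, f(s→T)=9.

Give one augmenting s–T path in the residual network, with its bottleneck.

Residual along s→2→T: s→2: 14, 2→T: 5.
Bottleneck = min = 5.

s→2→T, bottleneck 5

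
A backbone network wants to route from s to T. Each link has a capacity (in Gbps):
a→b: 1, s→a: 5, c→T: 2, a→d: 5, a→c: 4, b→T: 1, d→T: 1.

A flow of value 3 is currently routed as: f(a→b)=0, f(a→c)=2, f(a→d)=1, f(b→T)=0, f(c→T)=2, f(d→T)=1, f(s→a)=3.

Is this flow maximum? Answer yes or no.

Residual path s→a→b→T has bottleneck 1 > 0.
Pushing 1 along it raises the flow to 4, so the given flow is not maximum.

No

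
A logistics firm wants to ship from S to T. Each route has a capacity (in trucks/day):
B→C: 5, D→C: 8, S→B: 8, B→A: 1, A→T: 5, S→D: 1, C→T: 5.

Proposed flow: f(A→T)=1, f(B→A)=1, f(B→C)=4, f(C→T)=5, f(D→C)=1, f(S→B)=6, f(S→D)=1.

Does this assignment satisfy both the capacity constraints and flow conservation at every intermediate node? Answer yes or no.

Conservation fails at B: inflow 6 ≠ outflow 5.

No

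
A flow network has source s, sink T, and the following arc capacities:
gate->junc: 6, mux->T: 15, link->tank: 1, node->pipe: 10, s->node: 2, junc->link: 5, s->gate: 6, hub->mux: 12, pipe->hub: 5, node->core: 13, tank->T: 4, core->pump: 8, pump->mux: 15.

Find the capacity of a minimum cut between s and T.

3

Max flow = 3 (via 2 augmenting paths).
In the residual at optimum, the set reachable from s is {gate, junc, link, s}.
Cut edges: link->tank (cap 1), s->node (cap 2). Sum = 3.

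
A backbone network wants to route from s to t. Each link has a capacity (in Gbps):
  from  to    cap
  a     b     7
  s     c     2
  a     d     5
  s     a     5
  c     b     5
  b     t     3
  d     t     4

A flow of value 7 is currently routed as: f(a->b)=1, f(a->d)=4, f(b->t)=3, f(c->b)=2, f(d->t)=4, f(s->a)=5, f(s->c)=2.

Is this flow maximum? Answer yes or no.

Yes

Residual reachable from s: {s}; t is not reachable.
Saturated cut: s->c, s->a with total capacity 7 = current flow value. Flow is maximum.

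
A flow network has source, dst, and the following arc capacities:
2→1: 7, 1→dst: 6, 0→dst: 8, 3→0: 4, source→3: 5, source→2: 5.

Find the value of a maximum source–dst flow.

Augment source→3→0→dst: bottleneck 4. Total 4.
Augment source→2→1→dst: bottleneck 5. Total 9.
No augmenting path remains in the residual graph.

9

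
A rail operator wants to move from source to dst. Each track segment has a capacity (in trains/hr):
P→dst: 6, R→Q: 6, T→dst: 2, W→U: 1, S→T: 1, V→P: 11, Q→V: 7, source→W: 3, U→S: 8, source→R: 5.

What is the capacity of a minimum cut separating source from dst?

Max flow = 6 (via 2 augmenting paths).
In the residual at optimum, the set reachable from source is {W, source}.
Cut edges: W→U (cap 1), source→R (cap 5). Sum = 6.

6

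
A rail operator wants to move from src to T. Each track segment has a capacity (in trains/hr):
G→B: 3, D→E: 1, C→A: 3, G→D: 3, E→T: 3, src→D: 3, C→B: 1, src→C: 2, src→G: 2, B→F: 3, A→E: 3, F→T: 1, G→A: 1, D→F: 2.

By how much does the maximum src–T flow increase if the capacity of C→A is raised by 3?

Original max flow = 4.
Edge C→A does not cross the min cut (source side {A, B, C, D, E, F, G, src}), so extra capacity there cannot help.
New max flow = 4. Increase = 0.

0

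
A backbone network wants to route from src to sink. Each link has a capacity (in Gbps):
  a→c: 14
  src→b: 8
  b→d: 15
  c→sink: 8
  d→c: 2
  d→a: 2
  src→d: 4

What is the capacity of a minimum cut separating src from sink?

Max flow = 4 (via 2 augmenting paths).
In the residual at optimum, the set reachable from src is {b, d, src}.
Cut edges: d→a (cap 2), d→c (cap 2). Sum = 4.

4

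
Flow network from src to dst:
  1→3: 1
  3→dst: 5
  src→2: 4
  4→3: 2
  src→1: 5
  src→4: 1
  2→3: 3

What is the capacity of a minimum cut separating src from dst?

5

Max flow = 5 (via 3 augmenting paths).
In the residual at optimum, the set reachable from src is {1, 2, src}.
Cut edges: src→4 (cap 1), 2→3 (cap 3), 1→3 (cap 1). Sum = 5.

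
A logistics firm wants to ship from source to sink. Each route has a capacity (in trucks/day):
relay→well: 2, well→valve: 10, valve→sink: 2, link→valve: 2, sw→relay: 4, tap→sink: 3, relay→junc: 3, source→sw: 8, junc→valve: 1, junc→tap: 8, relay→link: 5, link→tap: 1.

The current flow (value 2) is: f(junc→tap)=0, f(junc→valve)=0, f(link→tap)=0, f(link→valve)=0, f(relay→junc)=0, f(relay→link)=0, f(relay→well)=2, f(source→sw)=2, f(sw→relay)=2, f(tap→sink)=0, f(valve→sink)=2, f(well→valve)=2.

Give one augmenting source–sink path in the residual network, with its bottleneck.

Residual along source→sw→relay→junc→tap→sink: source→sw: 6, sw→relay: 2, relay→junc: 3, junc→tap: 8, tap→sink: 3.
Bottleneck = min = 2.

source→sw→relay→junc→tap→sink, bottleneck 2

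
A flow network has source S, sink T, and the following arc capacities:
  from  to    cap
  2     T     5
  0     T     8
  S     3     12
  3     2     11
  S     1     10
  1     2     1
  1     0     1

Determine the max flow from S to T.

Augment S→1→0→T: bottleneck 1. Total 1.
Augment S→1→2→T: bottleneck 1. Total 2.
Augment S→3→2→T: bottleneck 4. Total 6.
No augmenting path remains in the residual graph.

6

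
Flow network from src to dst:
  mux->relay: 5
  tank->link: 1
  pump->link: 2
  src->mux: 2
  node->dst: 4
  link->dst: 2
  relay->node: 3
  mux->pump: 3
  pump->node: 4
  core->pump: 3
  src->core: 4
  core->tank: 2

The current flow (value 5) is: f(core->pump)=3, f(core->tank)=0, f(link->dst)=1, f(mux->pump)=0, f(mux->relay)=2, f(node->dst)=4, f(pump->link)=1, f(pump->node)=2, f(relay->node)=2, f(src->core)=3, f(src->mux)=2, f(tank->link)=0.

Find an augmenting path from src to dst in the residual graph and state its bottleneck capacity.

Residual along src->core->tank->link->dst: src->core: 1, core->tank: 2, tank->link: 1, link->dst: 1.
Bottleneck = min = 1.

src->core->tank->link->dst, bottleneck 1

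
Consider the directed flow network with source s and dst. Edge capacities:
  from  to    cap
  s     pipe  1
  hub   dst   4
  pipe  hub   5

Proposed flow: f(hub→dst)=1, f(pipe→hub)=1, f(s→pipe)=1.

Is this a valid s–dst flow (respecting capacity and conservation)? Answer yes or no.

Yes

Every edge has 0 ≤ f(e) ≤ cap(e).
At each intermediate node, inflow equals outflow.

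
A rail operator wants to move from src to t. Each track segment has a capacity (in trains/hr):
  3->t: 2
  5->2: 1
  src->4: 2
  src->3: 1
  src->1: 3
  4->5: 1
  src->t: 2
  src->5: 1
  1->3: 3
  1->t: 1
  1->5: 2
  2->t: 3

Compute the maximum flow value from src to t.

6

Augment src->t: bottleneck 2. Total 2.
Augment src->1->t: bottleneck 1. Total 3.
Augment src->3->t: bottleneck 1. Total 4.
Augment src->1->3->t: bottleneck 1. Total 5.
Augment src->5->2->t: bottleneck 1. Total 6.
No augmenting path remains in the residual graph.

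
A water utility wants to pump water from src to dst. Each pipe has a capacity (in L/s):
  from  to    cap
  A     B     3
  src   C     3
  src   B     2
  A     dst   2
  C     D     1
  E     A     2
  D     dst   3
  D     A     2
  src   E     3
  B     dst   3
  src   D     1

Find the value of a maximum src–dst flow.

6

Augment src→D→dst: bottleneck 1. Total 1.
Augment src→B→dst: bottleneck 2. Total 3.
Augment src→C→D→dst: bottleneck 1. Total 4.
Augment src→E→A→dst: bottleneck 2. Total 6.
No augmenting path remains in the residual graph.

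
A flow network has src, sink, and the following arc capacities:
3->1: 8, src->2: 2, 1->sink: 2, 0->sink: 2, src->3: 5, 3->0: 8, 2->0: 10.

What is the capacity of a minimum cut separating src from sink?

Max flow = 4 (via 2 augmenting paths).
In the residual at optimum, the set reachable from src is {0, 1, 2, 3, src}.
Cut edges: 1->sink (cap 2), 0->sink (cap 2). Sum = 4.

4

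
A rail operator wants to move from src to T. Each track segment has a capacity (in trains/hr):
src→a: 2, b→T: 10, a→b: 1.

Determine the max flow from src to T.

1

Augment src→a→b→T: bottleneck 1. Total 1.
No augmenting path remains in the residual graph.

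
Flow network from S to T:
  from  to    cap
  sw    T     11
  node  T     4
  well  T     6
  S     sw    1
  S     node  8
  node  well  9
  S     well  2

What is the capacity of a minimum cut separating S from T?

11

Max flow = 11 (via 4 augmenting paths).
In the residual at optimum, the set reachable from S is {S}.
Cut edges: S→node (cap 8), S→well (cap 2), S→sw (cap 1). Sum = 11.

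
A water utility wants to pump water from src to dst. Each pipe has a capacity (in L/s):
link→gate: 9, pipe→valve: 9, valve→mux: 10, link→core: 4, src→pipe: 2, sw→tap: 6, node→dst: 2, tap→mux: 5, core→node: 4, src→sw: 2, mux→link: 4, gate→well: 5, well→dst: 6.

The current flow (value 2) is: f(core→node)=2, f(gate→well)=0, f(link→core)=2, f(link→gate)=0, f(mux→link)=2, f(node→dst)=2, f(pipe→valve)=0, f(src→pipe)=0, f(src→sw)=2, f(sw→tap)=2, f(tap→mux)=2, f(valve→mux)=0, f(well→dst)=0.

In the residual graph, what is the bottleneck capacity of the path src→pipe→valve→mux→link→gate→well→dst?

Residual capacities along the path: src→pipe: 2, pipe→valve: 9, valve→mux: 10, mux→link: 2, link→gate: 9, gate→well: 5, well→dst: 6.
Minimum is 2.

2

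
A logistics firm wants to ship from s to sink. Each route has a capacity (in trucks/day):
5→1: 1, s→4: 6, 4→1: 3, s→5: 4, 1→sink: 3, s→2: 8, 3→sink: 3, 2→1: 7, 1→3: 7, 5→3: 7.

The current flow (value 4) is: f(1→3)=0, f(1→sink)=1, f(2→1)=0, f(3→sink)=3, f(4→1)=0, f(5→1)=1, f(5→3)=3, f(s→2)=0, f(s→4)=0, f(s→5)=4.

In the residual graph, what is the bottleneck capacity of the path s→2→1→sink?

Residual capacities along the path: s→2: 8, 2→1: 7, 1→sink: 2.
Minimum is 2.

2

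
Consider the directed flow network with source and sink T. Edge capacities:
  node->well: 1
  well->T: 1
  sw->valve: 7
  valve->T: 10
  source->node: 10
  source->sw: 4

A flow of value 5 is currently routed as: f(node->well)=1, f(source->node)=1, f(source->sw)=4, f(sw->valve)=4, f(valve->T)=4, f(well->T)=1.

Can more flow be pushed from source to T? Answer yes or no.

Residual reachable from source: {node, source}; T is not reachable.
Saturated cut: node->well, source->sw with total capacity 5 = current flow value. Flow is maximum.

No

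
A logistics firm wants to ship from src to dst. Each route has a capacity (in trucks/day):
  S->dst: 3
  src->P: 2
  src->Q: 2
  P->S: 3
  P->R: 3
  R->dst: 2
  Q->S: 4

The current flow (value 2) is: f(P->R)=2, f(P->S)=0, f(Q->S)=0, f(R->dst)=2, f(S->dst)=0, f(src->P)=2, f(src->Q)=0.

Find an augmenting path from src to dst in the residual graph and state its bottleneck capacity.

src->Q->S->dst, bottleneck 2

Residual along src->Q->S->dst: src->Q: 2, Q->S: 4, S->dst: 3.
Bottleneck = min = 2.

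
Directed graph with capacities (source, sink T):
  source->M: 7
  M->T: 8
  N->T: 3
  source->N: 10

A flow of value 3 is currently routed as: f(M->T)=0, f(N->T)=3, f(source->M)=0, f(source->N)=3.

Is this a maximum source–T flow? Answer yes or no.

No

Residual path source->M->T has bottleneck 7 > 0.
Pushing 7 along it raises the flow to 10, so the given flow is not maximum.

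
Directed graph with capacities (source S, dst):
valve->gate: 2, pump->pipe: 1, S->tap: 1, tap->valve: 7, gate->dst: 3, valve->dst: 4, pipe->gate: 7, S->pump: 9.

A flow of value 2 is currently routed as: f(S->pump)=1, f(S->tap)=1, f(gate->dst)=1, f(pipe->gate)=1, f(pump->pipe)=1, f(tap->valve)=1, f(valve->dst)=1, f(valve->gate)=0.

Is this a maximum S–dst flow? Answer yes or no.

Yes

Residual reachable from S: {S, pump}; dst is not reachable.
Saturated cut: S->tap, pump->pipe with total capacity 2 = current flow value. Flow is maximum.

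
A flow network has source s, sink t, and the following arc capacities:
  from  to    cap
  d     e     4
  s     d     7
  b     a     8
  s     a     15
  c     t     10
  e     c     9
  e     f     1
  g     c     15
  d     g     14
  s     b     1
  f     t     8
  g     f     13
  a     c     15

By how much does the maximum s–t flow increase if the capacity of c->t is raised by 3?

3

Original max flow = 17.
After raising cap(c->t), augmenting paths through that edge carry 3 more units.
New max flow = 20. Increase = 3.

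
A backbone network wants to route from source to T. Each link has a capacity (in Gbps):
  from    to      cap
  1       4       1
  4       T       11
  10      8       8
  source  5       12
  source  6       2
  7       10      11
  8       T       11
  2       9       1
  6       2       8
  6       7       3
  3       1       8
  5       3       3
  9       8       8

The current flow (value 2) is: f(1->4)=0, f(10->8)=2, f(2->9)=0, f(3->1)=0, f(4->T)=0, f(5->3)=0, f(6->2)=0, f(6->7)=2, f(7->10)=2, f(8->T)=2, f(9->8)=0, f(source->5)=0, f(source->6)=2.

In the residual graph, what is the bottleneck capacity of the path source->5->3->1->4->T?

Residual capacities along the path: source->5: 12, 5->3: 3, 3->1: 8, 1->4: 1, 4->T: 11.
Minimum is 1.

1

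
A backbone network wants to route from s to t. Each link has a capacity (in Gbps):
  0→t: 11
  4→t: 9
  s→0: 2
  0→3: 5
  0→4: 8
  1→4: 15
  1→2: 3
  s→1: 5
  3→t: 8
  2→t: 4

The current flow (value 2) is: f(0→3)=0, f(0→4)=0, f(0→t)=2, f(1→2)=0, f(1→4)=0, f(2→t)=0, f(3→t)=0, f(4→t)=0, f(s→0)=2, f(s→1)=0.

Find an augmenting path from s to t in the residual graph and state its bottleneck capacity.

s→1→2→t, bottleneck 3

Residual along s→1→2→t: s→1: 5, 1→2: 3, 2→t: 4.
Bottleneck = min = 3.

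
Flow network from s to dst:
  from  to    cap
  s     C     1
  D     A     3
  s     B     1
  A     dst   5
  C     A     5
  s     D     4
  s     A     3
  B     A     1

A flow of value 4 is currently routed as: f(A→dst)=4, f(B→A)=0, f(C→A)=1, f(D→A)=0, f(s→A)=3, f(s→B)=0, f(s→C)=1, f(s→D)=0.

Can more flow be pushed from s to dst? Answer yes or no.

Yes

Residual path s→B→A→dst has bottleneck 1 > 0.
Pushing 1 along it raises the flow to 5, so the given flow is not maximum.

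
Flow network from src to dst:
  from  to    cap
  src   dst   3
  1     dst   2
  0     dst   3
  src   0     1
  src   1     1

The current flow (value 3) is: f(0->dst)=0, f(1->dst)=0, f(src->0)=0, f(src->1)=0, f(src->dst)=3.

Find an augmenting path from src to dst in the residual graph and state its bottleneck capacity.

Residual along src->1->dst: src->1: 1, 1->dst: 2.
Bottleneck = min = 1.

src->1->dst, bottleneck 1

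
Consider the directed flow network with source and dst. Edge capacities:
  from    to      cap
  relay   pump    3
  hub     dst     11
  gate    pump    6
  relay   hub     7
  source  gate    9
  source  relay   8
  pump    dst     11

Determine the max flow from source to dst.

14

Augment source→gate→pump→dst: bottleneck 6. Total 6.
Augment source→relay→pump→dst: bottleneck 3. Total 9.
Augment source→relay→hub→dst: bottleneck 5. Total 14.
No augmenting path remains in the residual graph.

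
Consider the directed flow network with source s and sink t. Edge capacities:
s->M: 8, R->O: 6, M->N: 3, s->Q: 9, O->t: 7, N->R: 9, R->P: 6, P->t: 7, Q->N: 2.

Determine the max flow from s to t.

Augment s->Q->N->R->P->t: bottleneck 2. Total 2.
Augment s->M->N->R->P->t: bottleneck 3. Total 5.
No augmenting path remains in the residual graph.

5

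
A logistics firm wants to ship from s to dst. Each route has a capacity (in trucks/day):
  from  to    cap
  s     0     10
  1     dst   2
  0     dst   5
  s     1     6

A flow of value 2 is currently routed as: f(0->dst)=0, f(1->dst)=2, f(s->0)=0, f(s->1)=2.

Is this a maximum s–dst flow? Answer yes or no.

No

Residual path s->0->dst has bottleneck 5 > 0.
Pushing 5 along it raises the flow to 7, so the given flow is not maximum.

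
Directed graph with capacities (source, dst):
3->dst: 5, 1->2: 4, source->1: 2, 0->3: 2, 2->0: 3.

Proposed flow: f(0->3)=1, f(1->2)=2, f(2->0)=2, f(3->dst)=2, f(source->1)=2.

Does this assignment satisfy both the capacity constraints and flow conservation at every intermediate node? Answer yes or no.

No

Conservation fails at 0: inflow 2 ≠ outflow 1.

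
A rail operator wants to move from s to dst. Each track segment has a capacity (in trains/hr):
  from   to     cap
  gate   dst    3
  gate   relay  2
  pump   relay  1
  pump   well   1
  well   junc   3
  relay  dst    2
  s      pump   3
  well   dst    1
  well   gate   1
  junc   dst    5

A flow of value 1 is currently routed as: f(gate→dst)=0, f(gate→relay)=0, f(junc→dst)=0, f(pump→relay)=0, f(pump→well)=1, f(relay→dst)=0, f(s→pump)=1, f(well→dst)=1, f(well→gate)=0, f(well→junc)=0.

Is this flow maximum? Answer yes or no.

Residual path s→pump→relay→dst has bottleneck 1 > 0.
Pushing 1 along it raises the flow to 2, so the given flow is not maximum.

No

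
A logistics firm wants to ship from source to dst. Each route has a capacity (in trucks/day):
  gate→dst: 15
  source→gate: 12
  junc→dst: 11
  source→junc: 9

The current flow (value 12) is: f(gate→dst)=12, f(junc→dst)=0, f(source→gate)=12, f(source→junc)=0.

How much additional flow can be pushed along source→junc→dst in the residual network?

Residual capacities along the path: source→junc: 9, junc→dst: 11.
Minimum is 9.

9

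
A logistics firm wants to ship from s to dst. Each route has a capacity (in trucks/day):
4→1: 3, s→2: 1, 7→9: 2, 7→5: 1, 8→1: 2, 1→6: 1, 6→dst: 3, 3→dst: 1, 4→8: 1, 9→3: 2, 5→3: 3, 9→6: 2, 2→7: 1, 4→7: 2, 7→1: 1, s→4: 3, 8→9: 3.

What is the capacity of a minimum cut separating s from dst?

4

Max flow = 4 (via 4 augmenting paths).
In the residual at optimum, the set reachable from s is {s}.
Cut edges: s→4 (cap 3), s→2 (cap 1). Sum = 4.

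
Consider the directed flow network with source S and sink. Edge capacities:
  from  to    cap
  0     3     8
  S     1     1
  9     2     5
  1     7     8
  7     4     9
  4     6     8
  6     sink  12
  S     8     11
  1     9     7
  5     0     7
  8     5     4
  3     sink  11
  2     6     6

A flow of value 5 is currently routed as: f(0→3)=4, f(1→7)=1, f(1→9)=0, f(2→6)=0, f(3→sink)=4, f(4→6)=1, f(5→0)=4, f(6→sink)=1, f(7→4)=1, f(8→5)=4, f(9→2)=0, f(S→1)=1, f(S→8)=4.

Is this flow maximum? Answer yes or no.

Yes

Residual reachable from S: {8, S}; sink is not reachable.
Saturated cut: 8→5, S→1 with total capacity 5 = current flow value. Flow is maximum.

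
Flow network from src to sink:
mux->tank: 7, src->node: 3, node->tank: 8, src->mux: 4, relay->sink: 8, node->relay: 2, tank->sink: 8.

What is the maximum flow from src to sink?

Augment src->node->relay->sink: bottleneck 2. Total 2.
Augment src->node->tank->sink: bottleneck 1. Total 3.
Augment src->mux->tank->sink: bottleneck 4. Total 7.
No augmenting path remains in the residual graph.

7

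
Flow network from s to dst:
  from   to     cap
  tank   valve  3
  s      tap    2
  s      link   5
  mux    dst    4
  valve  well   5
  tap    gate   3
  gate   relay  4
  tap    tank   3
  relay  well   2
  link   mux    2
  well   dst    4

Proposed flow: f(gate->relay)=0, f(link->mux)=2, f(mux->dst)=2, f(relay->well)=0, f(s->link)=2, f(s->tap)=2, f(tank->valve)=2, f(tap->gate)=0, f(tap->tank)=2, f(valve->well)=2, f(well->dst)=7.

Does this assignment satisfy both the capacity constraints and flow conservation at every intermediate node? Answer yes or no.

Capacity violated on well->dst: flow 7 > capacity 4.

No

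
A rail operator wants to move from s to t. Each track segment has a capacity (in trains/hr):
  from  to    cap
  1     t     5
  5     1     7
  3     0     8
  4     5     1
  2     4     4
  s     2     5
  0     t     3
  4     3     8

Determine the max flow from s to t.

4

Augment s->2->4->3->0->t: bottleneck 3. Total 3.
Augment s->2->4->5->1->t: bottleneck 1. Total 4.
No augmenting path remains in the residual graph.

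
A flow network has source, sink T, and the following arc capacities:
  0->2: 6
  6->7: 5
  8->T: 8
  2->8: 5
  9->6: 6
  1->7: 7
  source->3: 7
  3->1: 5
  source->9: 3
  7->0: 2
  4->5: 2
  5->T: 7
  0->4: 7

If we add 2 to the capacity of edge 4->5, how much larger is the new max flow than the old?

0

Original max flow = 2.
Edge 4->5 does not cross the min cut (source side {1, 3, 6, 7, 9, source}), so extra capacity there cannot help.
New max flow = 2. Increase = 0.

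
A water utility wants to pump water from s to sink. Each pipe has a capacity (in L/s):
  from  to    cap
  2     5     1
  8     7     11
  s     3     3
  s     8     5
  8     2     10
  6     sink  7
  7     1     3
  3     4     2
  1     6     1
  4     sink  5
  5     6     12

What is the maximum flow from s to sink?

Augment s->3->4->sink: bottleneck 2. Total 2.
Augment s->8->2->5->6->sink: bottleneck 1. Total 3.
Augment s->8->7->1->6->sink: bottleneck 1. Total 4.
No augmenting path remains in the residual graph.

4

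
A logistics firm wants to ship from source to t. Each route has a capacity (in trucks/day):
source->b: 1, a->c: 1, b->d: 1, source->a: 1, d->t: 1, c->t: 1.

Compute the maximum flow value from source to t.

2

Augment source->a->c->t: bottleneck 1. Total 1.
Augment source->b->d->t: bottleneck 1. Total 2.
No augmenting path remains in the residual graph.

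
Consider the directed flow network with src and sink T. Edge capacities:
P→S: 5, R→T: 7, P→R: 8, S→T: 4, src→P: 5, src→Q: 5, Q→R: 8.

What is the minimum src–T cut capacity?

10

Max flow = 10 (via 3 augmenting paths).
In the residual at optimum, the set reachable from src is {src}.
Cut edges: src→P (cap 5), src→Q (cap 5). Sum = 10.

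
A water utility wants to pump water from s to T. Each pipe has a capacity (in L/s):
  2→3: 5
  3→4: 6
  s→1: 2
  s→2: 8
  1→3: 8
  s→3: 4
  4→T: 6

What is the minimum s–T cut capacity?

Max flow = 6 (via 2 augmenting paths).
In the residual at optimum, the set reachable from s is {1, 2, 3, s}.
Cut edges: 3→4 (cap 6). Sum = 6.

6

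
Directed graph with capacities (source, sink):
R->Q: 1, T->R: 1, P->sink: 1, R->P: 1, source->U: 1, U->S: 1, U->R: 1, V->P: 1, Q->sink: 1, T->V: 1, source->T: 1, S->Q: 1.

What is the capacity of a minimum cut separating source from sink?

Max flow = 2 (via 2 augmenting paths).
In the residual at optimum, the set reachable from source is {source}.
Cut edges: source->T (cap 1), source->U (cap 1). Sum = 2.

2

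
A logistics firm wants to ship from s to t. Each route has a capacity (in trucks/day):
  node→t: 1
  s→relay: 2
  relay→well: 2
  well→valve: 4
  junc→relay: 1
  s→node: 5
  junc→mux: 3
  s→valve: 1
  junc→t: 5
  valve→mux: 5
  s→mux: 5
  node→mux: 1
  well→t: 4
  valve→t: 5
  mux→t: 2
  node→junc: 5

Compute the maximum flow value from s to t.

10

Augment s→node→t: bottleneck 1. Total 1.
Augment s→valve→t: bottleneck 1. Total 2.
Augment s→mux→t: bottleneck 2. Total 4.
Augment s→node→junc→t: bottleneck 4. Total 8.
Augment s→relay→well→t: bottleneck 2. Total 10.
No augmenting path remains in the residual graph.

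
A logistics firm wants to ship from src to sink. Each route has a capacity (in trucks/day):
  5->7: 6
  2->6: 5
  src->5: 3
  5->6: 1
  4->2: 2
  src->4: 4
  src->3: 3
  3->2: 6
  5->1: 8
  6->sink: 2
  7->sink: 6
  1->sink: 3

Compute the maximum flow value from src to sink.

Augment src->5->6->sink: bottleneck 1. Total 1.
Augment src->5->1->sink: bottleneck 2. Total 3.
Augment src->3->2->6->sink: bottleneck 1. Total 4.
Augment src->3->2->6->5->1->sink: bottleneck 1. Total 5.
No augmenting path remains in the residual graph.

5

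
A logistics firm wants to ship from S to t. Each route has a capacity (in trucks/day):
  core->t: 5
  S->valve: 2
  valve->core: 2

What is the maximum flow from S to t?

2

Augment S->valve->core->t: bottleneck 2. Total 2.
No augmenting path remains in the residual graph.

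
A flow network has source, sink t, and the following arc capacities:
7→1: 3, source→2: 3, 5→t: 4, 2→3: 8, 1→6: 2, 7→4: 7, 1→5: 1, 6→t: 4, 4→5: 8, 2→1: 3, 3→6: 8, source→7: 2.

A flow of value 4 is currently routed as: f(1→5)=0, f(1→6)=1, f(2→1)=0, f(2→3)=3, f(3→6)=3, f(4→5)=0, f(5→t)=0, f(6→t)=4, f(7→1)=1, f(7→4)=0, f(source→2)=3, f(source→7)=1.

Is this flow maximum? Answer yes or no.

Residual path source→7→1→5→t has bottleneck 1 > 0.
Pushing 1 along it raises the flow to 5, so the given flow is not maximum.

No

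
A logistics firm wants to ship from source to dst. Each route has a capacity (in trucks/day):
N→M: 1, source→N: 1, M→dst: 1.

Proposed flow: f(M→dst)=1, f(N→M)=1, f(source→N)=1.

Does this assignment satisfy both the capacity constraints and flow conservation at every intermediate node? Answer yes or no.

Yes

Every edge has 0 ≤ f(e) ≤ cap(e).
At each intermediate node, inflow equals outflow.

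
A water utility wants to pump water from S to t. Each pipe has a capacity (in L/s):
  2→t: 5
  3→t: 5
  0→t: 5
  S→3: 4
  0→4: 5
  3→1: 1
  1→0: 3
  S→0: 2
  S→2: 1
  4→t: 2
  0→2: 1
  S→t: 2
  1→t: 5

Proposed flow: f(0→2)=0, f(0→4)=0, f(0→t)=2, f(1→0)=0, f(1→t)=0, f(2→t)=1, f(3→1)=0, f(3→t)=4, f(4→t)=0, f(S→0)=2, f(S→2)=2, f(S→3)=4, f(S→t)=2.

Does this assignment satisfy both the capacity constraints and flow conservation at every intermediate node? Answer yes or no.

No

Capacity violated on S→2: flow 2 > capacity 1.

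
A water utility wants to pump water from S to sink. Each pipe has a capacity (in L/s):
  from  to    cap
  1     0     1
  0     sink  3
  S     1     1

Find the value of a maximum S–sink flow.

1

Augment S->1->0->sink: bottleneck 1. Total 1.
No augmenting path remains in the residual graph.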